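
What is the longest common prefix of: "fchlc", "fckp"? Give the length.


Words: fchlc, fckp
  Position 0: all 'f' => match
  Position 1: all 'c' => match
  Position 2: ('h', 'k') => mismatch, stop
LCP = "fc" (length 2)

2


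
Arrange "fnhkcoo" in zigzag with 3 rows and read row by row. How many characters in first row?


Zigzag "fnhkcoo" into 3 rows:
Placing characters:
  'f' => row 0
  'n' => row 1
  'h' => row 2
  'k' => row 1
  'c' => row 0
  'o' => row 1
  'o' => row 2
Rows:
  Row 0: "fc"
  Row 1: "nko"
  Row 2: "ho"
First row length: 2

2


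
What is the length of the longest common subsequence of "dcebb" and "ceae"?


LCS of "dcebb" and "ceae"
DP table:
           c    e    a    e
      0    0    0    0    0
  d   0    0    0    0    0
  c   0    1    1    1    1
  e   0    1    2    2    2
  b   0    1    2    2    2
  b   0    1    2    2    2
LCS length = dp[5][4] = 2

2


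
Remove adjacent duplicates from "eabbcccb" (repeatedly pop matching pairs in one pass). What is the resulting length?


Input: eabbcccb
Stack-based adjacent duplicate removal:
  Read 'e': push. Stack: e
  Read 'a': push. Stack: ea
  Read 'b': push. Stack: eab
  Read 'b': matches stack top 'b' => pop. Stack: ea
  Read 'c': push. Stack: eac
  Read 'c': matches stack top 'c' => pop. Stack: ea
  Read 'c': push. Stack: eac
  Read 'b': push. Stack: eacb
Final stack: "eacb" (length 4)

4


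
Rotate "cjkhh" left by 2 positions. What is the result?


Input: "cjkhh", rotate left by 2
First 2 characters: "cj"
Remaining characters: "khh"
Concatenate remaining + first: "khh" + "cj" = "khhcj"

khhcj


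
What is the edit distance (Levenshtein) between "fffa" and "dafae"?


Computing edit distance: "fffa" -> "dafae"
DP table:
           d    a    f    a    e
      0    1    2    3    4    5
  f   1    1    2    2    3    4
  f   2    2    2    2    3    4
  f   3    3    3    2    3    4
  a   4    4    3    3    2    3
Edit distance = dp[4][5] = 3

3


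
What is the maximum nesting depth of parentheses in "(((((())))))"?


Input: "(((((())))))"
Tracking depth:
  Position 0 '(': depth becomes 1
  Position 1 '(': depth becomes 2
  Position 2 '(': depth becomes 3
  Position 3 '(': depth becomes 4
  Position 4 '(': depth becomes 5
  Position 5 '(': depth becomes 6
  Position 6 ')': depth becomes 5
  Position 7 ')': depth becomes 4
  Position 8 ')': depth becomes 3
  Position 9 ')': depth becomes 2
  Position 10 ')': depth becomes 1
  Position 11 ')': depth becomes 0
Maximum depth reached: 6

6


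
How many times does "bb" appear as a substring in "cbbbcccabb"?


Searching for "bb" in "cbbbcccabb"
Scanning each position:
  Position 0: "cb" => no
  Position 1: "bb" => MATCH
  Position 2: "bb" => MATCH
  Position 3: "bc" => no
  Position 4: "cc" => no
  Position 5: "cc" => no
  Position 6: "ca" => no
  Position 7: "ab" => no
  Position 8: "bb" => MATCH
Total occurrences: 3

3


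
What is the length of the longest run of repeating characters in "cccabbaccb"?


Input: "cccabbaccb"
Scanning for longest run:
  Position 1 ('c'): continues run of 'c', length=2
  Position 2 ('c'): continues run of 'c', length=3
  Position 3 ('a'): new char, reset run to 1
  Position 4 ('b'): new char, reset run to 1
  Position 5 ('b'): continues run of 'b', length=2
  Position 6 ('a'): new char, reset run to 1
  Position 7 ('c'): new char, reset run to 1
  Position 8 ('c'): continues run of 'c', length=2
  Position 9 ('b'): new char, reset run to 1
Longest run: 'c' with length 3

3


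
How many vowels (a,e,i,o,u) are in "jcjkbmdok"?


Input: jcjkbmdok
Checking each character:
  'j' at position 0: consonant
  'c' at position 1: consonant
  'j' at position 2: consonant
  'k' at position 3: consonant
  'b' at position 4: consonant
  'm' at position 5: consonant
  'd' at position 6: consonant
  'o' at position 7: vowel (running total: 1)
  'k' at position 8: consonant
Total vowels: 1

1


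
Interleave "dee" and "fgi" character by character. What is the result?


Interleaving "dee" and "fgi":
  Position 0: 'd' from first, 'f' from second => "df"
  Position 1: 'e' from first, 'g' from second => "eg"
  Position 2: 'e' from first, 'i' from second => "ei"
Result: dfegei

dfegei


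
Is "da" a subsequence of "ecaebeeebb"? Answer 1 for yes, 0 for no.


Check if "da" is a subsequence of "ecaebeeebb"
Greedy scan:
  Position 0 ('e'): no match needed
  Position 1 ('c'): no match needed
  Position 2 ('a'): no match needed
  Position 3 ('e'): no match needed
  Position 4 ('b'): no match needed
  Position 5 ('e'): no match needed
  Position 6 ('e'): no match needed
  Position 7 ('e'): no match needed
  Position 8 ('b'): no match needed
  Position 9 ('b'): no match needed
Only matched 0/2 characters => not a subsequence

0


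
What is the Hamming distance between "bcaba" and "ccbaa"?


Comparing "bcaba" and "ccbaa" position by position:
  Position 0: 'b' vs 'c' => differ
  Position 1: 'c' vs 'c' => same
  Position 2: 'a' vs 'b' => differ
  Position 3: 'b' vs 'a' => differ
  Position 4: 'a' vs 'a' => same
Total differences (Hamming distance): 3

3


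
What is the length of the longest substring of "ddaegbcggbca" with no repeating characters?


Input: "ddaegbcggbca"
Sliding window (track last position of each char):
  Position 0 ('d'): window [0,0] length 1 -- new best
  Position 1 ('d'): repeat (last at 0), move window start to 1
  Position 1 ('d'): window [1,1] length 1
  Position 2 ('a'): window [1,2] length 2 -- new best
  Position 3 ('e'): window [1,3] length 3 -- new best
  Position 4 ('g'): window [1,4] length 4 -- new best
  Position 5 ('b'): window [1,5] length 5 -- new best
  Position 6 ('c'): window [1,6] length 6 -- new best
  Position 7 ('g'): repeat (last at 4), move window start to 5
  Position 7 ('g'): window [5,7] length 3
  Position 8 ('g'): repeat (last at 7), move window start to 8
  Position 8 ('g'): window [8,8] length 1
  Position 9 ('b'): window [8,9] length 2
  Position 10 ('c'): window [8,10] length 3
  Position 11 ('a'): window [8,11] length 4
Longest substring with no repeats: "daegbc" with length 6

6


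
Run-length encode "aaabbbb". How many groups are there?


Input: aaabbbb
Scanning for consecutive runs:
  Group 1: 'a' x 3 (positions 0-2)
  Group 2: 'b' x 4 (positions 3-6)
Total groups: 2

2


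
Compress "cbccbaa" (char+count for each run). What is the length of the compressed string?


Input: cbccbaa
Runs:
  'c' x 1 => "c1"
  'b' x 1 => "b1"
  'c' x 2 => "c2"
  'b' x 1 => "b1"
  'a' x 2 => "a2"
Compressed: "c1b1c2b1a2"
Compressed length: 10

10


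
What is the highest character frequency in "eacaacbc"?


Input: eacaacbc
Character counts:
  'a': 3
  'b': 1
  'c': 3
  'e': 1
Maximum frequency: 3

3


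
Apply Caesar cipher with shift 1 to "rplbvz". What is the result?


Caesar cipher: shift "rplbvz" by 1
  'r' (pos 17) + 1 = pos 18 = 's'
  'p' (pos 15) + 1 = pos 16 = 'q'
  'l' (pos 11) + 1 = pos 12 = 'm'
  'b' (pos 1) + 1 = pos 2 = 'c'
  'v' (pos 21) + 1 = pos 22 = 'w'
  'z' (pos 25) + 1 = pos 0 = 'a'
Result: sqmcwa

sqmcwa


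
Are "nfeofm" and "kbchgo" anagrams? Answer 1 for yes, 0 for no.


Strings: "nfeofm", "kbchgo"
Sorted first:  effmno
Sorted second: bcghko
Differ at position 0: 'e' vs 'b' => not anagrams

0


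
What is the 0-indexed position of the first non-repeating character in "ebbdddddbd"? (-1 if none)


Input: ebbdddddbd
Character frequencies:
  'b': 3
  'd': 6
  'e': 1
Scanning left to right for freq == 1:
  Position 0 ('e'): unique! => answer = 0

0


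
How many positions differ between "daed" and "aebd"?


Comparing "daed" and "aebd" position by position:
  Position 0: 'd' vs 'a' => DIFFER
  Position 1: 'a' vs 'e' => DIFFER
  Position 2: 'e' vs 'b' => DIFFER
  Position 3: 'd' vs 'd' => same
Positions that differ: 3

3


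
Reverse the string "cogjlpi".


Input: cogjlpi
Reading characters right to left:
  Position 6: 'i'
  Position 5: 'p'
  Position 4: 'l'
  Position 3: 'j'
  Position 2: 'g'
  Position 1: 'o'
  Position 0: 'c'
Reversed: ipljgoc

ipljgoc


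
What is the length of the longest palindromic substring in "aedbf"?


Input: "aedbf"
Checking substrings for palindromes:
  No multi-char palindromic substrings found
Longest palindromic substring: "a" with length 1

1


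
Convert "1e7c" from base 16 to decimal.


Input: "1e7c" in base 16
Positional expansion:
  Digit '1' (value 1) x 16^3 = 4096
  Digit 'e' (value 14) x 16^2 = 3584
  Digit '7' (value 7) x 16^1 = 112
  Digit 'c' (value 12) x 16^0 = 12
Sum = 7804

7804


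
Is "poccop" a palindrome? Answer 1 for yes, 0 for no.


Input: poccop
Reversed: poccop
  Compare pos 0 ('p') with pos 5 ('p'): match
  Compare pos 1 ('o') with pos 4 ('o'): match
  Compare pos 2 ('c') with pos 3 ('c'): match
Result: palindrome

1


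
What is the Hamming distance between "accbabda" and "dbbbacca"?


Comparing "accbabda" and "dbbbacca" position by position:
  Position 0: 'a' vs 'd' => differ
  Position 1: 'c' vs 'b' => differ
  Position 2: 'c' vs 'b' => differ
  Position 3: 'b' vs 'b' => same
  Position 4: 'a' vs 'a' => same
  Position 5: 'b' vs 'c' => differ
  Position 6: 'd' vs 'c' => differ
  Position 7: 'a' vs 'a' => same
Total differences (Hamming distance): 5

5


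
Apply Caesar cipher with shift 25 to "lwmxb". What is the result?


Caesar cipher: shift "lwmxb" by 25
  'l' (pos 11) + 25 = pos 10 = 'k'
  'w' (pos 22) + 25 = pos 21 = 'v'
  'm' (pos 12) + 25 = pos 11 = 'l'
  'x' (pos 23) + 25 = pos 22 = 'w'
  'b' (pos 1) + 25 = pos 0 = 'a'
Result: kvlwa

kvlwa


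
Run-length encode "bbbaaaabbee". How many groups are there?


Input: bbbaaaabbee
Scanning for consecutive runs:
  Group 1: 'b' x 3 (positions 0-2)
  Group 2: 'a' x 4 (positions 3-6)
  Group 3: 'b' x 2 (positions 7-8)
  Group 4: 'e' x 2 (positions 9-10)
Total groups: 4

4


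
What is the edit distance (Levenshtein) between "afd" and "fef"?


Computing edit distance: "afd" -> "fef"
DP table:
           f    e    f
      0    1    2    3
  a   1    1    2    3
  f   2    1    2    2
  d   3    2    2    3
Edit distance = dp[3][3] = 3

3


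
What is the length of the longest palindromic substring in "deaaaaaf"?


Input: "deaaaaaf"
Checking substrings for palindromes:
  [2:7] "aaaaa" (len 5) => palindrome
  [2:6] "aaaa" (len 4) => palindrome
  [3:7] "aaaa" (len 4) => palindrome
  [2:5] "aaa" (len 3) => palindrome
  [3:6] "aaa" (len 3) => palindrome
  [4:7] "aaa" (len 3) => palindrome
Longest palindromic substring: "aaaaa" with length 5

5


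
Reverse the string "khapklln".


Input: khapklln
Reading characters right to left:
  Position 7: 'n'
  Position 6: 'l'
  Position 5: 'l'
  Position 4: 'k'
  Position 3: 'p'
  Position 2: 'a'
  Position 1: 'h'
  Position 0: 'k'
Reversed: nllkpahk

nllkpahk


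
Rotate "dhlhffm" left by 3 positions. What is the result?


Input: "dhlhffm", rotate left by 3
First 3 characters: "dhl"
Remaining characters: "hffm"
Concatenate remaining + first: "hffm" + "dhl" = "hffmdhl"

hffmdhl


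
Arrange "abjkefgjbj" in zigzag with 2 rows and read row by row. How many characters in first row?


Zigzag "abjkefgjbj" into 2 rows:
Placing characters:
  'a' => row 0
  'b' => row 1
  'j' => row 0
  'k' => row 1
  'e' => row 0
  'f' => row 1
  'g' => row 0
  'j' => row 1
  'b' => row 0
  'j' => row 1
Rows:
  Row 0: "ajegb"
  Row 1: "bkfjj"
First row length: 5

5


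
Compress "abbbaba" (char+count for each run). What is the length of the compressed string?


Input: abbbaba
Runs:
  'a' x 1 => "a1"
  'b' x 3 => "b3"
  'a' x 1 => "a1"
  'b' x 1 => "b1"
  'a' x 1 => "a1"
Compressed: "a1b3a1b1a1"
Compressed length: 10

10


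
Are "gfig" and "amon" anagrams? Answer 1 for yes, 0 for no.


Strings: "gfig", "amon"
Sorted first:  fggi
Sorted second: amno
Differ at position 0: 'f' vs 'a' => not anagrams

0


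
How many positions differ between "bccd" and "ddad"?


Comparing "bccd" and "ddad" position by position:
  Position 0: 'b' vs 'd' => DIFFER
  Position 1: 'c' vs 'd' => DIFFER
  Position 2: 'c' vs 'a' => DIFFER
  Position 3: 'd' vs 'd' => same
Positions that differ: 3

3


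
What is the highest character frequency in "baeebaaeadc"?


Input: baeebaaeadc
Character counts:
  'a': 4
  'b': 2
  'c': 1
  'd': 1
  'e': 3
Maximum frequency: 4

4


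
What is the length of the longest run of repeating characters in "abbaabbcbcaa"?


Input: "abbaabbcbcaa"
Scanning for longest run:
  Position 1 ('b'): new char, reset run to 1
  Position 2 ('b'): continues run of 'b', length=2
  Position 3 ('a'): new char, reset run to 1
  Position 4 ('a'): continues run of 'a', length=2
  Position 5 ('b'): new char, reset run to 1
  Position 6 ('b'): continues run of 'b', length=2
  Position 7 ('c'): new char, reset run to 1
  Position 8 ('b'): new char, reset run to 1
  Position 9 ('c'): new char, reset run to 1
  Position 10 ('a'): new char, reset run to 1
  Position 11 ('a'): continues run of 'a', length=2
Longest run: 'b' with length 2

2


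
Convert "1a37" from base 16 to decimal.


Input: "1a37" in base 16
Positional expansion:
  Digit '1' (value 1) x 16^3 = 4096
  Digit 'a' (value 10) x 16^2 = 2560
  Digit '3' (value 3) x 16^1 = 48
  Digit '7' (value 7) x 16^0 = 7
Sum = 6711

6711


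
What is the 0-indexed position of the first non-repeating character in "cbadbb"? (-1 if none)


Input: cbadbb
Character frequencies:
  'a': 1
  'b': 3
  'c': 1
  'd': 1
Scanning left to right for freq == 1:
  Position 0 ('c'): unique! => answer = 0

0


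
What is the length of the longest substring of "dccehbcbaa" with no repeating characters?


Input: "dccehbcbaa"
Sliding window (track last position of each char):
  Position 0 ('d'): window [0,0] length 1 -- new best
  Position 1 ('c'): window [0,1] length 2 -- new best
  Position 2 ('c'): repeat (last at 1), move window start to 2
  Position 2 ('c'): window [2,2] length 1
  Position 3 ('e'): window [2,3] length 2
  Position 4 ('h'): window [2,4] length 3 -- new best
  Position 5 ('b'): window [2,5] length 4 -- new best
  Position 6 ('c'): repeat (last at 2), move window start to 3
  Position 6 ('c'): window [3,6] length 4
  Position 7 ('b'): repeat (last at 5), move window start to 6
  Position 7 ('b'): window [6,7] length 2
  Position 8 ('a'): window [6,8] length 3
  Position 9 ('a'): repeat (last at 8), move window start to 9
  Position 9 ('a'): window [9,9] length 1
Longest substring with no repeats: "cehb" with length 4

4


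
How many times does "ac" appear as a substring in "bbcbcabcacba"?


Searching for "ac" in "bbcbcabcacba"
Scanning each position:
  Position 0: "bb" => no
  Position 1: "bc" => no
  Position 2: "cb" => no
  Position 3: "bc" => no
  Position 4: "ca" => no
  Position 5: "ab" => no
  Position 6: "bc" => no
  Position 7: "ca" => no
  Position 8: "ac" => MATCH
  Position 9: "cb" => no
  Position 10: "ba" => no
Total occurrences: 1

1


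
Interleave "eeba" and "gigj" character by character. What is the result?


Interleaving "eeba" and "gigj":
  Position 0: 'e' from first, 'g' from second => "eg"
  Position 1: 'e' from first, 'i' from second => "ei"
  Position 2: 'b' from first, 'g' from second => "bg"
  Position 3: 'a' from first, 'j' from second => "aj"
Result: egeibgaj

egeibgaj


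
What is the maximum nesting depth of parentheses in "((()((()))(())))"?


Input: "((()((()))(())))"
Tracking depth:
  Position 0 '(': depth becomes 1
  Position 1 '(': depth becomes 2
  Position 2 '(': depth becomes 3
  Position 3 ')': depth becomes 2
  Position 4 '(': depth becomes 3
  Position 5 '(': depth becomes 4
  Position 6 '(': depth becomes 5
  Position 7 ')': depth becomes 4
  Position 8 ')': depth becomes 3
  Position 9 ')': depth becomes 2
  Position 10 '(': depth becomes 3
  Position 11 '(': depth becomes 4
  Position 12 ')': depth becomes 3
  Position 13 ')': depth becomes 2
  Position 14 ')': depth becomes 1
  Position 15 ')': depth becomes 0
Maximum depth reached: 5

5


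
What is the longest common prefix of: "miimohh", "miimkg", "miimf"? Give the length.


Words: miimohh, miimkg, miimf
  Position 0: all 'm' => match
  Position 1: all 'i' => match
  Position 2: all 'i' => match
  Position 3: all 'm' => match
  Position 4: ('o', 'k', 'f') => mismatch, stop
LCP = "miim" (length 4)

4


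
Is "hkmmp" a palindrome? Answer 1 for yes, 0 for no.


Input: hkmmp
Reversed: pmmkh
  Compare pos 0 ('h') with pos 4 ('p'): MISMATCH
  Compare pos 1 ('k') with pos 3 ('m'): MISMATCH
Result: not a palindrome

0


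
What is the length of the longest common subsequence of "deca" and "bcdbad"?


LCS of "deca" and "bcdbad"
DP table:
           b    c    d    b    a    d
      0    0    0    0    0    0    0
  d   0    0    0    1    1    1    1
  e   0    0    0    1    1    1    1
  c   0    0    1    1    1    1    1
  a   0    0    1    1    1    2    2
LCS length = dp[4][6] = 2

2


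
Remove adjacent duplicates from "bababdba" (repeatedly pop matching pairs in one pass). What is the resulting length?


Input: bababdba
Stack-based adjacent duplicate removal:
  Read 'b': push. Stack: b
  Read 'a': push. Stack: ba
  Read 'b': push. Stack: bab
  Read 'a': push. Stack: baba
  Read 'b': push. Stack: babab
  Read 'd': push. Stack: bababd
  Read 'b': push. Stack: bababdb
  Read 'a': push. Stack: bababdba
Final stack: "bababdba" (length 8)

8


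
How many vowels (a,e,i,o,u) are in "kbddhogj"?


Input: kbddhogj
Checking each character:
  'k' at position 0: consonant
  'b' at position 1: consonant
  'd' at position 2: consonant
  'd' at position 3: consonant
  'h' at position 4: consonant
  'o' at position 5: vowel (running total: 1)
  'g' at position 6: consonant
  'j' at position 7: consonant
Total vowels: 1

1


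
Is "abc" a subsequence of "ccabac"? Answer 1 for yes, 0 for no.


Check if "abc" is a subsequence of "ccabac"
Greedy scan:
  Position 0 ('c'): no match needed
  Position 1 ('c'): no match needed
  Position 2 ('a'): matches sub[0] = 'a'
  Position 3 ('b'): matches sub[1] = 'b'
  Position 4 ('a'): no match needed
  Position 5 ('c'): matches sub[2] = 'c'
All 3 characters matched => is a subsequence

1


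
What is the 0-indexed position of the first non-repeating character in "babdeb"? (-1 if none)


Input: babdeb
Character frequencies:
  'a': 1
  'b': 3
  'd': 1
  'e': 1
Scanning left to right for freq == 1:
  Position 0 ('b'): freq=3, skip
  Position 1 ('a'): unique! => answer = 1

1


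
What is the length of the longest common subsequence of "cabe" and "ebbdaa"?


LCS of "cabe" and "ebbdaa"
DP table:
           e    b    b    d    a    a
      0    0    0    0    0    0    0
  c   0    0    0    0    0    0    0
  a   0    0    0    0    0    1    1
  b   0    0    1    1    1    1    1
  e   0    1    1    1    1    1    1
LCS length = dp[4][6] = 1

1


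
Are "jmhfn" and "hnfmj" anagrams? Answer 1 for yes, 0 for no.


Strings: "jmhfn", "hnfmj"
Sorted first:  fhjmn
Sorted second: fhjmn
Sorted forms match => anagrams

1


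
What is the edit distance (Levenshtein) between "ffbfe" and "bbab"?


Computing edit distance: "ffbfe" -> "bbab"
DP table:
           b    b    a    b
      0    1    2    3    4
  f   1    1    2    3    4
  f   2    2    2    3    4
  b   3    2    2    3    3
  f   4    3    3    3    4
  e   5    4    4    4    4
Edit distance = dp[5][4] = 4

4


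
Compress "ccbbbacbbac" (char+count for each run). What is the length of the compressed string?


Input: ccbbbacbbac
Runs:
  'c' x 2 => "c2"
  'b' x 3 => "b3"
  'a' x 1 => "a1"
  'c' x 1 => "c1"
  'b' x 2 => "b2"
  'a' x 1 => "a1"
  'c' x 1 => "c1"
Compressed: "c2b3a1c1b2a1c1"
Compressed length: 14

14


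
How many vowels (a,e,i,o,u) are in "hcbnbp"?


Input: hcbnbp
Checking each character:
  'h' at position 0: consonant
  'c' at position 1: consonant
  'b' at position 2: consonant
  'n' at position 3: consonant
  'b' at position 4: consonant
  'p' at position 5: consonant
Total vowels: 0

0


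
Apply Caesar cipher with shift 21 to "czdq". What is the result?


Caesar cipher: shift "czdq" by 21
  'c' (pos 2) + 21 = pos 23 = 'x'
  'z' (pos 25) + 21 = pos 20 = 'u'
  'd' (pos 3) + 21 = pos 24 = 'y'
  'q' (pos 16) + 21 = pos 11 = 'l'
Result: xuyl

xuyl


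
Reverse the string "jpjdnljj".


Input: jpjdnljj
Reading characters right to left:
  Position 7: 'j'
  Position 6: 'j'
  Position 5: 'l'
  Position 4: 'n'
  Position 3: 'd'
  Position 2: 'j'
  Position 1: 'p'
  Position 0: 'j'
Reversed: jjlndjpj

jjlndjpj


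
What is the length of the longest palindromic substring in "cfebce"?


Input: "cfebce"
Checking substrings for palindromes:
  No multi-char palindromic substrings found
Longest palindromic substring: "c" with length 1

1


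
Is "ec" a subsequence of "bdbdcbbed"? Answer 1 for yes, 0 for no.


Check if "ec" is a subsequence of "bdbdcbbed"
Greedy scan:
  Position 0 ('b'): no match needed
  Position 1 ('d'): no match needed
  Position 2 ('b'): no match needed
  Position 3 ('d'): no match needed
  Position 4 ('c'): no match needed
  Position 5 ('b'): no match needed
  Position 6 ('b'): no match needed
  Position 7 ('e'): matches sub[0] = 'e'
  Position 8 ('d'): no match needed
Only matched 1/2 characters => not a subsequence

0


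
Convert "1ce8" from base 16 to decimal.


Input: "1ce8" in base 16
Positional expansion:
  Digit '1' (value 1) x 16^3 = 4096
  Digit 'c' (value 12) x 16^2 = 3072
  Digit 'e' (value 14) x 16^1 = 224
  Digit '8' (value 8) x 16^0 = 8
Sum = 7400

7400


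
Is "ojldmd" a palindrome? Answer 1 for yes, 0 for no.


Input: ojldmd
Reversed: dmdljo
  Compare pos 0 ('o') with pos 5 ('d'): MISMATCH
  Compare pos 1 ('j') with pos 4 ('m'): MISMATCH
  Compare pos 2 ('l') with pos 3 ('d'): MISMATCH
Result: not a palindrome

0


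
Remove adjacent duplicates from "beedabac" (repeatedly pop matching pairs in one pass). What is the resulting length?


Input: beedabac
Stack-based adjacent duplicate removal:
  Read 'b': push. Stack: b
  Read 'e': push. Stack: be
  Read 'e': matches stack top 'e' => pop. Stack: b
  Read 'd': push. Stack: bd
  Read 'a': push. Stack: bda
  Read 'b': push. Stack: bdab
  Read 'a': push. Stack: bdaba
  Read 'c': push. Stack: bdabac
Final stack: "bdabac" (length 6)

6


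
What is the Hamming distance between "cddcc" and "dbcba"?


Comparing "cddcc" and "dbcba" position by position:
  Position 0: 'c' vs 'd' => differ
  Position 1: 'd' vs 'b' => differ
  Position 2: 'd' vs 'c' => differ
  Position 3: 'c' vs 'b' => differ
  Position 4: 'c' vs 'a' => differ
Total differences (Hamming distance): 5

5


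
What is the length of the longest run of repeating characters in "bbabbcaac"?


Input: "bbabbcaac"
Scanning for longest run:
  Position 1 ('b'): continues run of 'b', length=2
  Position 2 ('a'): new char, reset run to 1
  Position 3 ('b'): new char, reset run to 1
  Position 4 ('b'): continues run of 'b', length=2
  Position 5 ('c'): new char, reset run to 1
  Position 6 ('a'): new char, reset run to 1
  Position 7 ('a'): continues run of 'a', length=2
  Position 8 ('c'): new char, reset run to 1
Longest run: 'b' with length 2

2


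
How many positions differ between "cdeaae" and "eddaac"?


Comparing "cdeaae" and "eddaac" position by position:
  Position 0: 'c' vs 'e' => DIFFER
  Position 1: 'd' vs 'd' => same
  Position 2: 'e' vs 'd' => DIFFER
  Position 3: 'a' vs 'a' => same
  Position 4: 'a' vs 'a' => same
  Position 5: 'e' vs 'c' => DIFFER
Positions that differ: 3

3


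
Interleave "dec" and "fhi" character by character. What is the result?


Interleaving "dec" and "fhi":
  Position 0: 'd' from first, 'f' from second => "df"
  Position 1: 'e' from first, 'h' from second => "eh"
  Position 2: 'c' from first, 'i' from second => "ci"
Result: dfehci

dfehci


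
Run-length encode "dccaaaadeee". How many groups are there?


Input: dccaaaadeee
Scanning for consecutive runs:
  Group 1: 'd' x 1 (positions 0-0)
  Group 2: 'c' x 2 (positions 1-2)
  Group 3: 'a' x 4 (positions 3-6)
  Group 4: 'd' x 1 (positions 7-7)
  Group 5: 'e' x 3 (positions 8-10)
Total groups: 5

5


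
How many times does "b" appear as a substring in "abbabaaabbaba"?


Searching for "b" in "abbabaaabbaba"
Scanning each position:
  Position 0: "a" => no
  Position 1: "b" => MATCH
  Position 2: "b" => MATCH
  Position 3: "a" => no
  Position 4: "b" => MATCH
  Position 5: "a" => no
  Position 6: "a" => no
  Position 7: "a" => no
  Position 8: "b" => MATCH
  Position 9: "b" => MATCH
  Position 10: "a" => no
  Position 11: "b" => MATCH
  Position 12: "a" => no
Total occurrences: 6

6


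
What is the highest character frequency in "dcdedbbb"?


Input: dcdedbbb
Character counts:
  'b': 3
  'c': 1
  'd': 3
  'e': 1
Maximum frequency: 3

3


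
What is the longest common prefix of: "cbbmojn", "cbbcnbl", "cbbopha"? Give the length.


Words: cbbmojn, cbbcnbl, cbbopha
  Position 0: all 'c' => match
  Position 1: all 'b' => match
  Position 2: all 'b' => match
  Position 3: ('m', 'c', 'o') => mismatch, stop
LCP = "cbb" (length 3)

3


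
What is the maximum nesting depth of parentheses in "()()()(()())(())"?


Input: "()()()(()())(())"
Tracking depth:
  Position 0 '(': depth becomes 1
  Position 1 ')': depth becomes 0
  Position 2 '(': depth becomes 1
  Position 3 ')': depth becomes 0
  Position 4 '(': depth becomes 1
  Position 5 ')': depth becomes 0
  Position 6 '(': depth becomes 1
  Position 7 '(': depth becomes 2
  Position 8 ')': depth becomes 1
  Position 9 '(': depth becomes 2
  Position 10 ')': depth becomes 1
  Position 11 ')': depth becomes 0
  Position 12 '(': depth becomes 1
  Position 13 '(': depth becomes 2
  Position 14 ')': depth becomes 1
  Position 15 ')': depth becomes 0
Maximum depth reached: 2

2


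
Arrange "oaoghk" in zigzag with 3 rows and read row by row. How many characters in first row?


Zigzag "oaoghk" into 3 rows:
Placing characters:
  'o' => row 0
  'a' => row 1
  'o' => row 2
  'g' => row 1
  'h' => row 0
  'k' => row 1
Rows:
  Row 0: "oh"
  Row 1: "agk"
  Row 2: "o"
First row length: 2

2


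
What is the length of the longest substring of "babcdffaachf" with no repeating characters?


Input: "babcdffaachf"
Sliding window (track last position of each char):
  Position 0 ('b'): window [0,0] length 1 -- new best
  Position 1 ('a'): window [0,1] length 2 -- new best
  Position 2 ('b'): repeat (last at 0), move window start to 1
  Position 2 ('b'): window [1,2] length 2
  Position 3 ('c'): window [1,3] length 3 -- new best
  Position 4 ('d'): window [1,4] length 4 -- new best
  Position 5 ('f'): window [1,5] length 5 -- new best
  Position 6 ('f'): repeat (last at 5), move window start to 6
  Position 6 ('f'): window [6,6] length 1
  Position 7 ('a'): window [6,7] length 2
  Position 8 ('a'): repeat (last at 7), move window start to 8
  Position 8 ('a'): window [8,8] length 1
  Position 9 ('c'): window [8,9] length 2
  Position 10 ('h'): window [8,10] length 3
  Position 11 ('f'): window [8,11] length 4
Longest substring with no repeats: "abcdf" with length 5

5


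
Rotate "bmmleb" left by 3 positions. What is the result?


Input: "bmmleb", rotate left by 3
First 3 characters: "bmm"
Remaining characters: "leb"
Concatenate remaining + first: "leb" + "bmm" = "lebbmm"

lebbmm


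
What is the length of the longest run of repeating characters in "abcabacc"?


Input: "abcabacc"
Scanning for longest run:
  Position 1 ('b'): new char, reset run to 1
  Position 2 ('c'): new char, reset run to 1
  Position 3 ('a'): new char, reset run to 1
  Position 4 ('b'): new char, reset run to 1
  Position 5 ('a'): new char, reset run to 1
  Position 6 ('c'): new char, reset run to 1
  Position 7 ('c'): continues run of 'c', length=2
Longest run: 'c' with length 2

2


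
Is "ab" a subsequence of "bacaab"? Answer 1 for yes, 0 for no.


Check if "ab" is a subsequence of "bacaab"
Greedy scan:
  Position 0 ('b'): no match needed
  Position 1 ('a'): matches sub[0] = 'a'
  Position 2 ('c'): no match needed
  Position 3 ('a'): no match needed
  Position 4 ('a'): no match needed
  Position 5 ('b'): matches sub[1] = 'b'
All 2 characters matched => is a subsequence

1


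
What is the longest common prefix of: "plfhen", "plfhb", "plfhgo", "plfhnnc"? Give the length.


Words: plfhen, plfhb, plfhgo, plfhnnc
  Position 0: all 'p' => match
  Position 1: all 'l' => match
  Position 2: all 'f' => match
  Position 3: all 'h' => match
  Position 4: ('e', 'b', 'g', 'n') => mismatch, stop
LCP = "plfh" (length 4)

4


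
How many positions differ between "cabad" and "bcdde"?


Comparing "cabad" and "bcdde" position by position:
  Position 0: 'c' vs 'b' => DIFFER
  Position 1: 'a' vs 'c' => DIFFER
  Position 2: 'b' vs 'd' => DIFFER
  Position 3: 'a' vs 'd' => DIFFER
  Position 4: 'd' vs 'e' => DIFFER
Positions that differ: 5

5


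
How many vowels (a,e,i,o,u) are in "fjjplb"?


Input: fjjplb
Checking each character:
  'f' at position 0: consonant
  'j' at position 1: consonant
  'j' at position 2: consonant
  'p' at position 3: consonant
  'l' at position 4: consonant
  'b' at position 5: consonant
Total vowels: 0

0


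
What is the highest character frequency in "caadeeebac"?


Input: caadeeebac
Character counts:
  'a': 3
  'b': 1
  'c': 2
  'd': 1
  'e': 3
Maximum frequency: 3

3


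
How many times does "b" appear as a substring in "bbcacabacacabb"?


Searching for "b" in "bbcacabacacabb"
Scanning each position:
  Position 0: "b" => MATCH
  Position 1: "b" => MATCH
  Position 2: "c" => no
  Position 3: "a" => no
  Position 4: "c" => no
  Position 5: "a" => no
  Position 6: "b" => MATCH
  Position 7: "a" => no
  Position 8: "c" => no
  Position 9: "a" => no
  Position 10: "c" => no
  Position 11: "a" => no
  Position 12: "b" => MATCH
  Position 13: "b" => MATCH
Total occurrences: 5

5


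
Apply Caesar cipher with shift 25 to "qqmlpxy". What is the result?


Caesar cipher: shift "qqmlpxy" by 25
  'q' (pos 16) + 25 = pos 15 = 'p'
  'q' (pos 16) + 25 = pos 15 = 'p'
  'm' (pos 12) + 25 = pos 11 = 'l'
  'l' (pos 11) + 25 = pos 10 = 'k'
  'p' (pos 15) + 25 = pos 14 = 'o'
  'x' (pos 23) + 25 = pos 22 = 'w'
  'y' (pos 24) + 25 = pos 23 = 'x'
Result: pplkowx

pplkowx


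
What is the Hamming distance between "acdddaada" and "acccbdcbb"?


Comparing "acdddaada" and "acccbdcbb" position by position:
  Position 0: 'a' vs 'a' => same
  Position 1: 'c' vs 'c' => same
  Position 2: 'd' vs 'c' => differ
  Position 3: 'd' vs 'c' => differ
  Position 4: 'd' vs 'b' => differ
  Position 5: 'a' vs 'd' => differ
  Position 6: 'a' vs 'c' => differ
  Position 7: 'd' vs 'b' => differ
  Position 8: 'a' vs 'b' => differ
Total differences (Hamming distance): 7

7


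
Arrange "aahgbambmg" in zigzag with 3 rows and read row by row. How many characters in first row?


Zigzag "aahgbambmg" into 3 rows:
Placing characters:
  'a' => row 0
  'a' => row 1
  'h' => row 2
  'g' => row 1
  'b' => row 0
  'a' => row 1
  'm' => row 2
  'b' => row 1
  'm' => row 0
  'g' => row 1
Rows:
  Row 0: "abm"
  Row 1: "agabg"
  Row 2: "hm"
First row length: 3

3


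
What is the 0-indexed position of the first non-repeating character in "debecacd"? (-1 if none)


Input: debecacd
Character frequencies:
  'a': 1
  'b': 1
  'c': 2
  'd': 2
  'e': 2
Scanning left to right for freq == 1:
  Position 0 ('d'): freq=2, skip
  Position 1 ('e'): freq=2, skip
  Position 2 ('b'): unique! => answer = 2

2


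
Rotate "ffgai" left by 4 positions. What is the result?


Input: "ffgai", rotate left by 4
First 4 characters: "ffga"
Remaining characters: "i"
Concatenate remaining + first: "i" + "ffga" = "iffga"

iffga


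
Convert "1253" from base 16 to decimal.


Input: "1253" in base 16
Positional expansion:
  Digit '1' (value 1) x 16^3 = 4096
  Digit '2' (value 2) x 16^2 = 512
  Digit '5' (value 5) x 16^1 = 80
  Digit '3' (value 3) x 16^0 = 3
Sum = 4691

4691


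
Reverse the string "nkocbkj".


Input: nkocbkj
Reading characters right to left:
  Position 6: 'j'
  Position 5: 'k'
  Position 4: 'b'
  Position 3: 'c'
  Position 2: 'o'
  Position 1: 'k'
  Position 0: 'n'
Reversed: jkbcokn

jkbcokn


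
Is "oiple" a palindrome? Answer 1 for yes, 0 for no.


Input: oiple
Reversed: elpio
  Compare pos 0 ('o') with pos 4 ('e'): MISMATCH
  Compare pos 1 ('i') with pos 3 ('l'): MISMATCH
Result: not a palindrome

0


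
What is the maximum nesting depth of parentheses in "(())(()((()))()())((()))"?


Input: "(())(()((()))()())((()))"
Tracking depth:
  Position 0 '(': depth becomes 1
  Position 1 '(': depth becomes 2
  Position 2 ')': depth becomes 1
  Position 3 ')': depth becomes 0
  Position 4 '(': depth becomes 1
  Position 5 '(': depth becomes 2
  Position 6 ')': depth becomes 1
  Position 7 '(': depth becomes 2
  Position 8 '(': depth becomes 3
  Position 9 '(': depth becomes 4
  Position 10 ')': depth becomes 3
  Position 11 ')': depth becomes 2
  Position 12 ')': depth becomes 1
  Position 13 '(': depth becomes 2
  Position 14 ')': depth becomes 1
  Position 15 '(': depth becomes 2
  Position 16 ')': depth becomes 1
  Position 17 ')': depth becomes 0
  Position 18 '(': depth becomes 1
  Position 19 '(': depth becomes 2
  Position 20 '(': depth becomes 3
  Position 21 ')': depth becomes 2
  Position 22 ')': depth becomes 1
  Position 23 ')': depth becomes 0
Maximum depth reached: 4

4


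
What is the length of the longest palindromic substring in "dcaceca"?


Input: "dcaceca"
Checking substrings for palindromes:
  [2:7] "aceca" (len 5) => palindrome
  [1:4] "cac" (len 3) => palindrome
  [3:6] "cec" (len 3) => palindrome
Longest palindromic substring: "aceca" with length 5

5


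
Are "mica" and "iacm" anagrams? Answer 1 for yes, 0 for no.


Strings: "mica", "iacm"
Sorted first:  acim
Sorted second: acim
Sorted forms match => anagrams

1


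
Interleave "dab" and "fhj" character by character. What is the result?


Interleaving "dab" and "fhj":
  Position 0: 'd' from first, 'f' from second => "df"
  Position 1: 'a' from first, 'h' from second => "ah"
  Position 2: 'b' from first, 'j' from second => "bj"
Result: dfahbj

dfahbj


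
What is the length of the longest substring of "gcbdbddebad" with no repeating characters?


Input: "gcbdbddebad"
Sliding window (track last position of each char):
  Position 0 ('g'): window [0,0] length 1 -- new best
  Position 1 ('c'): window [0,1] length 2 -- new best
  Position 2 ('b'): window [0,2] length 3 -- new best
  Position 3 ('d'): window [0,3] length 4 -- new best
  Position 4 ('b'): repeat (last at 2), move window start to 3
  Position 4 ('b'): window [3,4] length 2
  Position 5 ('d'): repeat (last at 3), move window start to 4
  Position 5 ('d'): window [4,5] length 2
  Position 6 ('d'): repeat (last at 5), move window start to 6
  Position 6 ('d'): window [6,6] length 1
  Position 7 ('e'): window [6,7] length 2
  Position 8 ('b'): window [6,8] length 3
  Position 9 ('a'): window [6,9] length 4
  Position 10 ('d'): repeat (last at 6), move window start to 7
  Position 10 ('d'): window [7,10] length 4
Longest substring with no repeats: "gcbd" with length 4

4


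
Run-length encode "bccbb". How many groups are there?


Input: bccbb
Scanning for consecutive runs:
  Group 1: 'b' x 1 (positions 0-0)
  Group 2: 'c' x 2 (positions 1-2)
  Group 3: 'b' x 2 (positions 3-4)
Total groups: 3

3


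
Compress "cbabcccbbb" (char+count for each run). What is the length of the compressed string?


Input: cbabcccbbb
Runs:
  'c' x 1 => "c1"
  'b' x 1 => "b1"
  'a' x 1 => "a1"
  'b' x 1 => "b1"
  'c' x 3 => "c3"
  'b' x 3 => "b3"
Compressed: "c1b1a1b1c3b3"
Compressed length: 12

12


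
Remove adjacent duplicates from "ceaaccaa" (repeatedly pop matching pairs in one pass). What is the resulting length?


Input: ceaaccaa
Stack-based adjacent duplicate removal:
  Read 'c': push. Stack: c
  Read 'e': push. Stack: ce
  Read 'a': push. Stack: cea
  Read 'a': matches stack top 'a' => pop. Stack: ce
  Read 'c': push. Stack: cec
  Read 'c': matches stack top 'c' => pop. Stack: ce
  Read 'a': push. Stack: cea
  Read 'a': matches stack top 'a' => pop. Stack: ce
Final stack: "ce" (length 2)

2


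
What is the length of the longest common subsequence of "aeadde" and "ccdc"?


LCS of "aeadde" and "ccdc"
DP table:
           c    c    d    c
      0    0    0    0    0
  a   0    0    0    0    0
  e   0    0    0    0    0
  a   0    0    0    0    0
  d   0    0    0    1    1
  d   0    0    0    1    1
  e   0    0    0    1    1
LCS length = dp[6][4] = 1

1


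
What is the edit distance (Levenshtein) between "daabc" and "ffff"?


Computing edit distance: "daabc" -> "ffff"
DP table:
           f    f    f    f
      0    1    2    3    4
  d   1    1    2    3    4
  a   2    2    2    3    4
  a   3    3    3    3    4
  b   4    4    4    4    4
  c   5    5    5    5    5
Edit distance = dp[5][4] = 5

5


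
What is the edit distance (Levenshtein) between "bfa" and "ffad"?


Computing edit distance: "bfa" -> "ffad"
DP table:
           f    f    a    d
      0    1    2    3    4
  b   1    1    2    3    4
  f   2    1    1    2    3
  a   3    2    2    1    2
Edit distance = dp[3][4] = 2

2


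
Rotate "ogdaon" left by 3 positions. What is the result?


Input: "ogdaon", rotate left by 3
First 3 characters: "ogd"
Remaining characters: "aon"
Concatenate remaining + first: "aon" + "ogd" = "aonogd"

aonogd


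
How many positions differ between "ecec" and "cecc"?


Comparing "ecec" and "cecc" position by position:
  Position 0: 'e' vs 'c' => DIFFER
  Position 1: 'c' vs 'e' => DIFFER
  Position 2: 'e' vs 'c' => DIFFER
  Position 3: 'c' vs 'c' => same
Positions that differ: 3

3


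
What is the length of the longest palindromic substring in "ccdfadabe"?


Input: "ccdfadabe"
Checking substrings for palindromes:
  [4:7] "ada" (len 3) => palindrome
  [0:2] "cc" (len 2) => palindrome
Longest palindromic substring: "ada" with length 3

3


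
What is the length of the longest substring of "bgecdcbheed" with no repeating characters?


Input: "bgecdcbheed"
Sliding window (track last position of each char):
  Position 0 ('b'): window [0,0] length 1 -- new best
  Position 1 ('g'): window [0,1] length 2 -- new best
  Position 2 ('e'): window [0,2] length 3 -- new best
  Position 3 ('c'): window [0,3] length 4 -- new best
  Position 4 ('d'): window [0,4] length 5 -- new best
  Position 5 ('c'): repeat (last at 3), move window start to 4
  Position 5 ('c'): window [4,5] length 2
  Position 6 ('b'): window [4,6] length 3
  Position 7 ('h'): window [4,7] length 4
  Position 8 ('e'): window [4,8] length 5
  Position 9 ('e'): repeat (last at 8), move window start to 9
  Position 9 ('e'): window [9,9] length 1
  Position 10 ('d'): window [9,10] length 2
Longest substring with no repeats: "bgecd" with length 5

5


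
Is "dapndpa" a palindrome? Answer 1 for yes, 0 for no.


Input: dapndpa
Reversed: apdnpad
  Compare pos 0 ('d') with pos 6 ('a'): MISMATCH
  Compare pos 1 ('a') with pos 5 ('p'): MISMATCH
  Compare pos 2 ('p') with pos 4 ('d'): MISMATCH
Result: not a palindrome

0


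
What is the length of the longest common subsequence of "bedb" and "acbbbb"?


LCS of "bedb" and "acbbbb"
DP table:
           a    c    b    b    b    b
      0    0    0    0    0    0    0
  b   0    0    0    1    1    1    1
  e   0    0    0    1    1    1    1
  d   0    0    0    1    1    1    1
  b   0    0    0    1    2    2    2
LCS length = dp[4][6] = 2

2


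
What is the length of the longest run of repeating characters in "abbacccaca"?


Input: "abbacccaca"
Scanning for longest run:
  Position 1 ('b'): new char, reset run to 1
  Position 2 ('b'): continues run of 'b', length=2
  Position 3 ('a'): new char, reset run to 1
  Position 4 ('c'): new char, reset run to 1
  Position 5 ('c'): continues run of 'c', length=2
  Position 6 ('c'): continues run of 'c', length=3
  Position 7 ('a'): new char, reset run to 1
  Position 8 ('c'): new char, reset run to 1
  Position 9 ('a'): new char, reset run to 1
Longest run: 'c' with length 3

3
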